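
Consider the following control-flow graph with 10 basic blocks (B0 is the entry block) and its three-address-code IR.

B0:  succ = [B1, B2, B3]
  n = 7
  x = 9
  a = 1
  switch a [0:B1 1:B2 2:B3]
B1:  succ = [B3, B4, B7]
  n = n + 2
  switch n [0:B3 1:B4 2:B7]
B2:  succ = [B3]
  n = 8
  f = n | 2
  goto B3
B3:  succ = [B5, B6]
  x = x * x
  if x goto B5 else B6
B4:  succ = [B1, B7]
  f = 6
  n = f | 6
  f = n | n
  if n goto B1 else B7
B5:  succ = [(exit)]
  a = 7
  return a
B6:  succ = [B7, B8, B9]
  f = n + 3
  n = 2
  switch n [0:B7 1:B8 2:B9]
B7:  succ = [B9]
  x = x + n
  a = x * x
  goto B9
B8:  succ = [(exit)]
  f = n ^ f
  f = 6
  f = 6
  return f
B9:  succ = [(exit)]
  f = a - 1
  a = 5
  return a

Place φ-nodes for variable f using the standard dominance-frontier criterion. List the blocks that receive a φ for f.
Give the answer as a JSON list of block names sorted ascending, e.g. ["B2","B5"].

idom tree: B1←B0 B2←B0 B3←B0 B4←B1 B5←B3 B6←B3 B7←B0 B8←B6 B9←B0
Join-block Dom:
  B1: preds {B0,B4}: {B0} ∩ {B0,B1,B4} = {B0}; idom=B0
  B3: preds {B0,B1,B2}: {B0} ∩ {B0,B1} ∩ {B0,B2} = {B0}; idom=B0
  B7: preds {B1,B4,B6}: {B0,B1} ∩ {B0,B1,B4} ∩ {B0,B3,B6} = {B0}; idom=B0
  B9: preds {B6,B7}: {B0,B3,B6} ∩ {B0,B7} = {B0}; idom=B0

Frontier:
  join B1 pred B0: · stop@B0
  join B1 pred B4: B4→B1 stop@B0
  join B3 pred B0: · stop@B0
  join B3 pred B1: B1 stop@B0
  join B3 pred B2: B2 stop@B0
  join B7 pred B1: B1 stop@B0
  join B7 pred B4: B4→B1 stop@B0
  join B7 pred B6: B6→B3 stop@B0
  join B9 pred B6: B6→B3 stop@B0
  join B9 pred B7: B7 stop@B0
  B0 → ∅
  B1 → {B1,B3,B7}
  B2 → {B3}
  B3 → {B7,B9}
  B4 → {B1,B7}
  B5 → ∅
  B6 → {B7,B9}
  B7 → {B9}
  B8 → ∅
  B9 → ∅

φ for f: defs {B2,B4,B6,B8,B9}
  DF⁺ = {B1,B3,B7,B9}

Answer: ["B1", "B3", "B7", "B9"]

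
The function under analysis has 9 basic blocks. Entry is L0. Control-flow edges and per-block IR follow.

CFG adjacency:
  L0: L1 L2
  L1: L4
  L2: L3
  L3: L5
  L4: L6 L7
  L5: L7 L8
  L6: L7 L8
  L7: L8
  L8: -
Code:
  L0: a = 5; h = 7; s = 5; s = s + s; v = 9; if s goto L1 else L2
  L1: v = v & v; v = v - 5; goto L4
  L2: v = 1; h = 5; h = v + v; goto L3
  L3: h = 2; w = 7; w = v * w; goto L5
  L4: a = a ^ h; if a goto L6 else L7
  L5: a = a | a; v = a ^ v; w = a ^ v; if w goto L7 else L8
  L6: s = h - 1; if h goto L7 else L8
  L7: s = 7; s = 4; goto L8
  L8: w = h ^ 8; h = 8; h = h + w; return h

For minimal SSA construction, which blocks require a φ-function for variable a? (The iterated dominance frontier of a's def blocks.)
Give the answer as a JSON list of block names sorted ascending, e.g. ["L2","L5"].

idom tree: L1←L0 L2←L0 L3←L2 L4←L1 L5←L3 L6←L4 L7←L0 L8←L0
Dom∩ at merges:
  L7: preds {L4,L5,L6}: {L0,L1,L4} ∩ {L0,L2,L3,L5} ∩ {L0,L1,L4,L6} = {L0}; idom=L0
  L8: preds {L5,L6,L7}: {L0,L2,L3,L5} ∩ {L0,L1,L4,L6} ∩ {L0,L7} = {L0}; idom=L0

DF derivation:
  L7←L4: walk L4→L1 to L0
  L7←L5: walk L5→L3→L2 to L0
  L7←L6: walk L6→L4→L1 to L0
  L8←L5: walk L5→L3→L2 to L0
  L8←L6: walk L6→L4→L1 to L0
  L8←L7: walk L7 to L0
  DF(L0)=∅
  DF(L1)={L7,L8}
  DF(L2)={L7,L8}
  DF(L3)={L7,L8}
  DF(L4)={L7,L8}
  DF(L5)={L7,L8}
  DF(L6)={L7,L8}
  DF(L7)={L8}
  DF(L8)=∅

φ for a: defs {L0,L4,L5}
  DF⁺ = {L7,L8}

Answer: ["L7", "L8"]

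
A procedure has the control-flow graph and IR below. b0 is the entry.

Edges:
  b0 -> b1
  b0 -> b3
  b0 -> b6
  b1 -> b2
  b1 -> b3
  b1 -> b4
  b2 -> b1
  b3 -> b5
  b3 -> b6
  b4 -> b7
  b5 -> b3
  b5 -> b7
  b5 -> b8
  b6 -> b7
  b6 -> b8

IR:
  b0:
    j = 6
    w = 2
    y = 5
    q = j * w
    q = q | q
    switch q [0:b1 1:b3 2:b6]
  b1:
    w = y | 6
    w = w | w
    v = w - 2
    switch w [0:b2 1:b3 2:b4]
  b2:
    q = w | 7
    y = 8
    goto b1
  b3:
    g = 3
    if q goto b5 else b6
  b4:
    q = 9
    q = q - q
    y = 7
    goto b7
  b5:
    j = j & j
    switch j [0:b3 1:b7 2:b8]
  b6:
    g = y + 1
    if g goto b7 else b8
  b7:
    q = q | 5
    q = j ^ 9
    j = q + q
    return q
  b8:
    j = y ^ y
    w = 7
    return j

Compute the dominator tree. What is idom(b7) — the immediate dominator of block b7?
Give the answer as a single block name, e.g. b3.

Answer: b0

Analysis:
idom tree: b1←b0 b2←b1 b3←b0 b4←b1 b5←b3 b6←b0 b7←b0 b8←b0
Dom∩ at merges:
  b1: preds {b0,b2}: {b0} ∩ {b0,b1,b2} = {b0}; idom=b0
  b3: preds {b0,b1,b5}: {b0} ∩ {b0,b1} ∩ {b0,b3,b5} = {b0}; idom=b0
  b6: preds {b0,b3}: {b0} ∩ {b0,b3} = {b0}; idom=b0
  b7: preds {b4,b5,b6}: {b0,b1,b4} ∩ {b0,b3,b5} ∩ {b0,b6} = {b0}; idom=b0
  b8: preds {b5,b6}: {b0,b3,b5} ∩ {b0,b6} = {b0}; idom=b0

idom(b7) = b0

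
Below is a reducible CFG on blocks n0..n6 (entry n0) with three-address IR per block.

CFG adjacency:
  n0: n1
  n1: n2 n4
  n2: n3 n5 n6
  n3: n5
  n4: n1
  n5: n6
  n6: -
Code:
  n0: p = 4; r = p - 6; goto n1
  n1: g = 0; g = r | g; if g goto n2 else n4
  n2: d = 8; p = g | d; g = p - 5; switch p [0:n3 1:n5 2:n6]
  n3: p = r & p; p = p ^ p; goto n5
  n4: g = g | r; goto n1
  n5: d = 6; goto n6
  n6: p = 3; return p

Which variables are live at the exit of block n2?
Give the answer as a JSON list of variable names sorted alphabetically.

def/use:
  n0: {p,r} / ∅
  n1: {g} / {r}
  n2: {d,g,p} / {g}
  n3: {p} / {p,r}
  n4: {g} / {g,r}
  n5: {d} / ∅
  n6: {p} / ∅

Liveness:
  n0: in=∅ out={r}
  n1: in={r} out={g,r}
  n2: in={g,r} out={p,r}
  n3: in={p,r} out=∅
  n4: in={g,r} out={r}
  n5: in=∅ out=∅
  n6: in=∅ out=∅

live-out(n2) = ["p", "r"]

Answer: ["p", "r"]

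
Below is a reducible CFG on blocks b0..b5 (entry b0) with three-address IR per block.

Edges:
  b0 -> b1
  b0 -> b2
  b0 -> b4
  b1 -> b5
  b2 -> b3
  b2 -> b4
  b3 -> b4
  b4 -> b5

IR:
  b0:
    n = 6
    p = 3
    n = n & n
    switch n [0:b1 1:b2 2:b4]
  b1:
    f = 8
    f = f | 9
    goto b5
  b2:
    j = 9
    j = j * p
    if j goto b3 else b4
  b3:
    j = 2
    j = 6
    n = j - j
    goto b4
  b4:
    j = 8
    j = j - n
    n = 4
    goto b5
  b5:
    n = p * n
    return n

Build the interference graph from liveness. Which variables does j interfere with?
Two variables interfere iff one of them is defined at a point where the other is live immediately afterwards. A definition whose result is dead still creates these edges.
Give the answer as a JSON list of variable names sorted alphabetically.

def/use:
  b0 def {n,p} use ∅
  b1 def {f} use ∅
  b2 def {j} use {p}
  b3 def {j,n} use ∅
  b4 def {j,n} use {n}
  b5 def {n} use {n,p}

Backward fixpoint:
  live b0: ∅→{n,p}
  live b1: {n,p}→{n,p}
  live b2: {n,p}→{n,p}
  live b3: {p}→{n,p}
  live b4: {n,p}→{n,p}
  live b5: {n,p}→∅

Interference:
  f — {n,p}
  j — {n,p}
  n — {f,j,p}
  p — {f,j,n}

N(j) = ["n", "p"]

Answer: ["n", "p"]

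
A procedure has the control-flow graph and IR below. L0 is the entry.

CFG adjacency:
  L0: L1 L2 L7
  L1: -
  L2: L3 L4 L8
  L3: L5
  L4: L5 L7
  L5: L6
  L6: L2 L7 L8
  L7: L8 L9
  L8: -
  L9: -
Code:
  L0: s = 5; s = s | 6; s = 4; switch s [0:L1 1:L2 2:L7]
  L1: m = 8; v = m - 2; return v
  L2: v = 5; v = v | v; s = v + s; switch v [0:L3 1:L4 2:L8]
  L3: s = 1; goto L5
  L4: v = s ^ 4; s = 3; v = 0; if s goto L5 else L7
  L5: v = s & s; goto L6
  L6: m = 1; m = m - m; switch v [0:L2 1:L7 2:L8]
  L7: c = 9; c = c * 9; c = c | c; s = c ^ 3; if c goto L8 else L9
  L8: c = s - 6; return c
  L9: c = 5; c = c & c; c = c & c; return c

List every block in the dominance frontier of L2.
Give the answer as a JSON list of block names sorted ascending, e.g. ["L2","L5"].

Answer: ["L2", "L7", "L8"]

Working:
idom tree: L1←L0 L2←L0 L3←L2 L4←L2 L5←L2 L6←L5 L7←L0 L8←L0 L9←L7
Join-block Dom:
  L2: preds {L0,L6}: {L0} ∩ {L0,L2,L5,L6} = {L0}; idom=L0
  L5: preds {L3,L4}: {L0,L2,L3} ∩ {L0,L2,L4} = {L0,L2}; idom=L2
  L7: preds {L0,L4,L6}: {L0} ∩ {L0,L2,L4} ∩ {L0,L2,L5,L6} = {L0}; idom=L0
  L8: preds {L2,L6,L7}: {L0,L2} ∩ {L0,L2,L5,L6} ∩ {L0,L7} = {L0}; idom=L0

DF derivation:
  L2←L0: walk · to L0
  L2←L6: walk L6→L5→L2 to L0
  L5←L3: walk L3 to L2
  L5←L4: walk L4 to L2
  L7←L0: walk · to L0
  L7←L4: walk L4→L2 to L0
  L7←L6: walk L6→L5→L2 to L0
  L8←L2: walk L2 to L0
  L8←L6: walk L6→L5→L2 to L0
  L8←L7: walk L7 to L0
  L0 → ∅
  L1 → ∅
  L2 → {L2,L7,L8}
  L3 → {L5}
  L4 → {L5,L7}
  L5 → {L2,L7,L8}
  L6 → {L2,L7,L8}
  L7 → {L8}
  L8 → ∅
  L9 → ∅

DF(L2) = ["L2", "L7", "L8"]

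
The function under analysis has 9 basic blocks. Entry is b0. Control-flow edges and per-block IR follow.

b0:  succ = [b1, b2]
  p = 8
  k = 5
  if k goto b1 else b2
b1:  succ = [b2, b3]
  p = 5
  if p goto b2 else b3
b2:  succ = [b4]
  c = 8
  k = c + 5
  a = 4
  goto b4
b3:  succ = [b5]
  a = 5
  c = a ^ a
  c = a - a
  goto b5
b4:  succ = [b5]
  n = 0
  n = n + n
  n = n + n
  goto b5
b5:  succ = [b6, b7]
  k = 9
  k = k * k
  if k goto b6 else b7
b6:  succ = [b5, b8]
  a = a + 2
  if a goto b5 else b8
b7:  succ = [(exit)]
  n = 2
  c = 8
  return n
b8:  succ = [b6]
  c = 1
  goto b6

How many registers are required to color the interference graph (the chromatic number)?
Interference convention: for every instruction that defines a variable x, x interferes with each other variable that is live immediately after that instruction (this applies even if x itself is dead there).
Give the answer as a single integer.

Block summaries:
  b0: {k,p} / ∅
  b1: {p} / ∅
  b2: {a,c,k} / ∅
  b3: {a,c} / ∅
  b4: {n} / ∅
  b5: {k} / ∅
  b6: {a} / {a}
  b7: {c,n} / ∅
  b8: {c} / ∅

Backward fixpoint:
  b0 li=∅ lo=∅
  b1 li=∅ lo=∅
  b2 li=∅ lo={a}
  b3 li=∅ lo={a}
  b4 li={a} lo={a}
  b5 li={a} lo={a}
  b6 li={a} lo={a}
  b7 li=∅ lo=∅
  b8 li={a} lo={a}

Conflict graph:
  a: {c,k,n}
  c: {a,n}
  k: {a}
  n: {a,c}
  p: ∅

Chromatic number:
  clique {a,c,n} ⇒ need ≥ 3
  3-colouring: c0={a,p}  c1={c,k}  c2={n}
  χ = 3

Answer: 3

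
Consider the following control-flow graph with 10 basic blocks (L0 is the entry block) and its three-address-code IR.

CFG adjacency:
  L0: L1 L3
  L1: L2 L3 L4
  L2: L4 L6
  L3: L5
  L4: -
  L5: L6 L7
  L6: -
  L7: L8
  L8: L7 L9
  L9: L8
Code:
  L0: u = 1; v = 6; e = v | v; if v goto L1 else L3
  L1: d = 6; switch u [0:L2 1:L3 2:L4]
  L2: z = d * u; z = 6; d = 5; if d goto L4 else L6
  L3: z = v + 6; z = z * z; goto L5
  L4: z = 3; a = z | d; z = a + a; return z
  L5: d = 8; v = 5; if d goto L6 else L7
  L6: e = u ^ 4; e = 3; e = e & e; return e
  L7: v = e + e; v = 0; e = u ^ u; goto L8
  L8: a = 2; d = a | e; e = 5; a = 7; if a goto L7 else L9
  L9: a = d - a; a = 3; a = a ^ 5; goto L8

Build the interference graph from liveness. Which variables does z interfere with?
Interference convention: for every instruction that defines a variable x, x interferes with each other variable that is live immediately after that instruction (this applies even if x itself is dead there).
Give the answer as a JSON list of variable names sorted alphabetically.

def/use:
  L0 def {e,u,v} use ∅
  L1 def {d} use {u}
  L2 def {d,z} use {d,u}
  L3 def {z} use {v}
  L4 def {a,z} use {d}
  L5 def {d,v} use ∅
  L6 def {e} use {u}
  L7 def {e,v} use {e,u}
  L8 def {a,d,e} use {e}
  L9 def {a} use {a,d}

Live sets:
  L0: in=∅ out={e,u,v}
  L1: in={e,u,v} out={d,e,u,v}
  L2: in={d,u} out={d,u}
  L3: in={e,u,v} out={e,u}
  L4: in={d} out=∅
  L5: in={e,u} out={e,u}
  L6: in={u} out=∅
  L7: in={e,u} out={e,u}
  L8: in={e,u} out={a,d,e,u}
  L9: in={a,d,e,u} out={e,u}

Conflict graph:
  a: {d,e,u}
  d: {a,e,u,v,z}
  e: {a,d,u,v,z}
  u: {a,d,e,v,z}
  v: {d,e,u}
  z: {d,e,u}

N(z) = ["d", "e", "u"]

Answer: ["d", "e", "u"]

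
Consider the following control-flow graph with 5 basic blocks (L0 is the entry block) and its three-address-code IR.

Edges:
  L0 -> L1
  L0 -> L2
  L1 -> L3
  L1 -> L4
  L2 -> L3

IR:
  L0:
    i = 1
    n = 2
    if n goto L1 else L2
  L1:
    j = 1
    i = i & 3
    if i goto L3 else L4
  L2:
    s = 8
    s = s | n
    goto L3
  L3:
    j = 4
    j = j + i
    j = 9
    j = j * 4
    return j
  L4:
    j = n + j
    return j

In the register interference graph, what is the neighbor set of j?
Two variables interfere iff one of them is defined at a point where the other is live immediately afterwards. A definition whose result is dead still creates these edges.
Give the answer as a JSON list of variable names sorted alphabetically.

Answer: ["i", "n"]

Working:
def/use:
  L0: def={i,n} ue=∅
  L1: def={i,j} ue={i}
  L2: def={s} ue={n}
  L3: def={j} ue={i}
  L4: def={j} ue={j,n}

Live sets:
  L0: in=∅ out={i,n}
  L1: in={i,n} out={i,j,n}
  L2: in={i,n} out={i}
  L3: in={i} out=∅
  L4: in={j,n} out=∅

Conflict graph:
  i — {j,n,s}
  j — {i,n}
  n — {i,j,s}
  s — {i,n}

N(j) = ["i", "n"]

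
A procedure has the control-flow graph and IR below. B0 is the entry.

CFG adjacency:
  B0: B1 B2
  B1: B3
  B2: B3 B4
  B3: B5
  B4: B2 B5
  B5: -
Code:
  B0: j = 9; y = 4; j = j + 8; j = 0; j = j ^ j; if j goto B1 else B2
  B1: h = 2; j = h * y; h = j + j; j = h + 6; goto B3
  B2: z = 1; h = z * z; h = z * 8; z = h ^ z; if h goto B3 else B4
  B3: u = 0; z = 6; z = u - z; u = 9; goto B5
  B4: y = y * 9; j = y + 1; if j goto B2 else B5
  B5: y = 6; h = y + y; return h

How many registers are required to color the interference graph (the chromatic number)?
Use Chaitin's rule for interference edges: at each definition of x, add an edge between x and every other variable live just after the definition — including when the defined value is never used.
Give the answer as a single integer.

Answer: 3

Derivation:
Per-block:
  B0 def {j,y} use ∅
  B1 def {h,j} use {y}
  B2 def {h,z} use ∅
  B3 def {u,z} use ∅
  B4 def {j,y} use {y}
  B5 def {h,y} use ∅

Backward fixpoint:
  live B0: ∅→{y}
  live B1: {y}→∅
  live B2: {y}→{y}
  live B3: ∅→∅
  live B4: {y}→{y}
  live B5: ∅→∅

Interfere edges:
  h — {y,z}
  j — {y}
  u — {z}
  y — {h,j,z}
  z — {h,u,y}

Colouring:
  lower bound: {h,y,z} mutually conflict ⇒ χ ≥ 3
  assign h→r2 j→r1 u→r0 y→r0 z→r1 — no edge inside a register ⇒ χ ≤ 3
  χ = 3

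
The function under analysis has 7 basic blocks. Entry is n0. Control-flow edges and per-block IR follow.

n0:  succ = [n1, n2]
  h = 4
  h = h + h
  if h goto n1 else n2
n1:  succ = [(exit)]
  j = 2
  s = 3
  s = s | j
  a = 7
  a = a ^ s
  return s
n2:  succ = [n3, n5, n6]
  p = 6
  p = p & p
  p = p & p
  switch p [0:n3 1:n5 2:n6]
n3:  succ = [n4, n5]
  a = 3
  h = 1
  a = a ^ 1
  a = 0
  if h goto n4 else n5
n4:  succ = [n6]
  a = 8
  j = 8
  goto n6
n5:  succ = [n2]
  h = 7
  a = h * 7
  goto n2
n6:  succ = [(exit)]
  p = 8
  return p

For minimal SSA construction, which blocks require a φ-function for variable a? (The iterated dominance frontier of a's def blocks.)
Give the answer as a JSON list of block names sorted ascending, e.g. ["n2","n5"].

Answer: ["n2", "n5", "n6"]

Analysis:
idom tree: n1←n0 n2←n0 n3←n2 n4←n3 n5←n2 n6←n2
Dom∩ at merges:
  n2: preds {n0,n5}: {n0} ∩ {n0,n2,n5} = {n0}; idom=n0
  n5: preds {n2,n3}: {n0,n2} ∩ {n0,n2,n3} = {n0,n2}; idom=n2
  n6: preds {n2,n4}: {n0,n2} ∩ {n0,n2,n3,n4} = {n0,n2}; idom=n2

DF derivation:
  join n2 pred n0: · stop@n0
  join n2 pred n5: n5→n2 stop@n0
  join n5 pred n2: · stop@n2
  join n5 pred n3: n3 stop@n2
  join n6 pred n2: · stop@n2
  join n6 pred n4: n4→n3 stop@n2
  DF(n0)=∅
  DF(n1)=∅
  DF(n2)={n2}
  DF(n3)={n5,n6}
  DF(n4)={n6}
  DF(n5)={n2}
  DF(n6)=∅

φ for a: defs {n1,n3,n4,n5}
  DF⁺ = {n2,n5,n6}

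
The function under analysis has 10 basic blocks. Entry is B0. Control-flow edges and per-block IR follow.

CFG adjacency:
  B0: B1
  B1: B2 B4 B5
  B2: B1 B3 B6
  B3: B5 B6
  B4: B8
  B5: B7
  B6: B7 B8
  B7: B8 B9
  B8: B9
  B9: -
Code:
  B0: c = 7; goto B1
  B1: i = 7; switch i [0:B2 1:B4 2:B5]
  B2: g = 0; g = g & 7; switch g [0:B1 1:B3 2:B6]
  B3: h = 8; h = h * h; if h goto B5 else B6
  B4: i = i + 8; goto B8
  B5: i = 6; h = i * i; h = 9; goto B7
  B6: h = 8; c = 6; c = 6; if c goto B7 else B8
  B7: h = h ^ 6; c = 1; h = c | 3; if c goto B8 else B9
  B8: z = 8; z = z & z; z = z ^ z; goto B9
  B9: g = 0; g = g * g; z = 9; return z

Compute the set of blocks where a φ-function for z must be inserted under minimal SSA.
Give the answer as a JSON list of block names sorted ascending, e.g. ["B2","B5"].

idom tree: B1←B0 B2←B1 B3←B2 B4←B1 B5←B1 B6←B2 B7←B1 B8←B1 B9←B1
Dom∩ at merges:
  B1: preds {B0,B2}: {B0} ∩ {B0,B1,B2} = {B0}; idom=B0
  B5: preds {B1,B3}: {B0,B1} ∩ {B0,B1,B2,B3} = {B0,B1}; idom=B1
  B6: preds {B2,B3}: {B0,B1,B2} ∩ {B0,B1,B2,B3} = {B0,B1,B2}; idom=B2
  B7: preds {B5,B6}: {B0,B1,B5} ∩ {B0,B1,B2,B6} = {B0,B1}; idom=B1
  B8: preds {B4,B6,B7}: {B0,B1,B4} ∩ {B0,B1,B2,B6} ∩ {B0,B1,B7} = {B0,B1}; idom=B1
  B9: preds {B7,B8}: {B0,B1,B7} ∩ {B0,B1,B8} = {B0,B1}; idom=B1

Frontier:
  B1←B0: walk · to B0
  B1←B2: walk B2→B1 to B0
  B5←B1: walk · to B1
  B5←B3: walk B3→B2 to B1
  B6←B2: walk · to B2
  B6←B3: walk B3 to B2
  B7←B5: walk B5 to B1
  B7←B6: walk B6→B2 to B1
  B8←B4: walk B4 to B1
  B8←B6: walk B6→B2 to B1
  B8←B7: walk B7 to B1
  B9←B7: walk B7 to B1
  B9←B8: walk B8 to B1
  DF(B0)=∅
  DF(B1)={B1}
  DF(B2)={B1,B5,B7,B8}
  DF(B3)={B5,B6}
  DF(B4)={B8}
  DF(B5)={B7}
  DF(B6)={B7,B8}
  DF(B7)={B8,B9}
  DF(B8)={B9}
  DF(B9)=∅

φ for z: defs {B8,B9}
  DF⁺ = {B9}

Answer: ["B9"]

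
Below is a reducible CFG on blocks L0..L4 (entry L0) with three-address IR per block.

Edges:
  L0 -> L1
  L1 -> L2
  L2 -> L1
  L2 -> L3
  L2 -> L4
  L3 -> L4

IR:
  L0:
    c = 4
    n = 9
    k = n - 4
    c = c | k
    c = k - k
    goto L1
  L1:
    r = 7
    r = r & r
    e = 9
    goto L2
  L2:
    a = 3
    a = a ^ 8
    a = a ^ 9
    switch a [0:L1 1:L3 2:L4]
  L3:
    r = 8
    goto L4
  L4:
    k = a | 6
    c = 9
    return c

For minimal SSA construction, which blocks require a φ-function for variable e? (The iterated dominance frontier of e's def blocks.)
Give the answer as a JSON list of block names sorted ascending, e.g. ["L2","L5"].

Answer: ["L1"]

Working:
idom tree: L1←L0 L2←L1 L3←L2 L4←L2
Dom∩ at merges:
  L1: preds {L0,L2}: {L0} ∩ {L0,L1,L2} = {L0}; idom=L0
  L4: preds {L2,L3}: {L0,L1,L2} ∩ {L0,L1,L2,L3} = {L0,L1,L2}; idom=L2

DF derivation:
  L1←L0: walk · to L0
  L1←L2: walk L2→L1 to L0
  L4←L2: walk · to L2
  L4←L3: walk L3 to L2
  L0 → ∅
  L1 → {L1}
  L2 → {L1}
  L3 → {L4}
  L4 → ∅

φ for e: defs {L1}
  DF⁺ = {L1}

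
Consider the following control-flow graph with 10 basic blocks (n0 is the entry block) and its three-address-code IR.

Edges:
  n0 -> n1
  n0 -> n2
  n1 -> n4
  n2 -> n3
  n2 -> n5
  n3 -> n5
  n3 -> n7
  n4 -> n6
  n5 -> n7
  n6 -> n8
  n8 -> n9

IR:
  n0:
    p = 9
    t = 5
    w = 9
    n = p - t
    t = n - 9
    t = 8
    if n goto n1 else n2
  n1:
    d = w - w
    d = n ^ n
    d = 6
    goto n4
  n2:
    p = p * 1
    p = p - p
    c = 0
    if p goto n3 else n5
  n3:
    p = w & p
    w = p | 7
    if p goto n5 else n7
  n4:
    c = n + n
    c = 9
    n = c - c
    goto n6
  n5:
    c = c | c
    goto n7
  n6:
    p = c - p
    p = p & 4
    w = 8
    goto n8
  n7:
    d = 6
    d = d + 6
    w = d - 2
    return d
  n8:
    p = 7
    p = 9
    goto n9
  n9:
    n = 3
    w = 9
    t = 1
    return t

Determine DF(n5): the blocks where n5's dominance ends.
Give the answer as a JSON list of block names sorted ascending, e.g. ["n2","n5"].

Answer: ["n7"]

Working:
idom tree: n1←n0 n2←n0 n3←n2 n4←n1 n5←n2 n6←n4 n7←n2 n8←n6 n9←n8
Dom∩ at merges:
  n5: preds {n2,n3}: {n0,n2} ∩ {n0,n2,n3} = {n0,n2}; idom=n2
  n7: preds {n3,n5}: {n0,n2,n3} ∩ {n0,n2,n5} = {n0,n2}; idom=n2

DF derivation:
  join n5 pred n2: · stop@n2
  join n5 pred n3: n3 stop@n2
  join n7 pred n3: n3 stop@n2
  join n7 pred n5: n5 stop@n2
  n0: DF=∅
  n1: DF=∅
  n2: DF=∅
  n3: DF={n5,n7}
  n4: DF=∅
  n5: DF={n7}
  n6: DF=∅
  n7: DF=∅
  n8: DF=∅
  n9: DF=∅

DF(n5) = ["n7"]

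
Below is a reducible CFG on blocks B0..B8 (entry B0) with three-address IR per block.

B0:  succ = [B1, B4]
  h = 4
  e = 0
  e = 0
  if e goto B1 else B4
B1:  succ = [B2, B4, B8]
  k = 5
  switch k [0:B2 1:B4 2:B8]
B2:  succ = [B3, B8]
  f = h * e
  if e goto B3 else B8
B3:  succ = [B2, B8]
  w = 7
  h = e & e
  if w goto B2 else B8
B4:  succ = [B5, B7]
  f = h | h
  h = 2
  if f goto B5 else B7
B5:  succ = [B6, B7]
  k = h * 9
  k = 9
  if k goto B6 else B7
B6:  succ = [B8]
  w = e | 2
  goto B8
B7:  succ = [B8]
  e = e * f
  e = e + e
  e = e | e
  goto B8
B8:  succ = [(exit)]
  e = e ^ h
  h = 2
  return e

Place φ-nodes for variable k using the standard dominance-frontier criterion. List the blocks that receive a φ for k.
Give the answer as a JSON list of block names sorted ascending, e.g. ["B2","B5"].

idom tree: B1←B0 B2←B1 B3←B2 B4←B0 B5←B4 B6←B5 B7←B4 B8←B0
Join-block Dom:
  B2: preds {B1,B3}: {B0,B1} ∩ {B0,B1,B2,B3} = {B0,B1}; idom=B1
  B4: preds {B0,B1}: {B0} ∩ {B0,B1} = {B0}; idom=B0
  B7: preds {B4,B5}: {B0,B4} ∩ {B0,B4,B5} = {B0,B4}; idom=B4
  B8: preds {B1,B2,B3,B6,B7}: {B0,B1} ∩ {B0,B1,B2} ∩ {B0,B1,B2,B3} ∩ {B0,B4,B5,B6} ∩ {B0,B4,B7} = {B0}; idom=B0

DF derivation:
  join B2 pred B1: · stop@B1
  join B2 pred B3: B3→B2 stop@B1
  join B4 pred B0: · stop@B0
  join B4 pred B1: B1 stop@B0
  join B7 pred B4: · stop@B4
  join B7 pred B5: B5 stop@B4
  join B8 pred B1: B1 stop@B0
  join B8 pred B2: B2→B1 stop@B0
  join B8 pred B3: B3→B2→B1 stop@B0
  join B8 pred B6: B6→B5→B4 stop@B0
  join B8 pred B7: B7→B4 stop@B0
  DF(B0)=∅
  DF(B1)={B4,B8}
  DF(B2)={B2,B8}
  DF(B3)={B2,B8}
  DF(B4)={B8}
  DF(B5)={B7,B8}
  DF(B6)={B8}
  DF(B7)={B8}
  DF(B8)=∅

φ for k: defs {B1,B5}
  DF⁺ = {B4,B7,B8}

Answer: ["B4", "B7", "B8"]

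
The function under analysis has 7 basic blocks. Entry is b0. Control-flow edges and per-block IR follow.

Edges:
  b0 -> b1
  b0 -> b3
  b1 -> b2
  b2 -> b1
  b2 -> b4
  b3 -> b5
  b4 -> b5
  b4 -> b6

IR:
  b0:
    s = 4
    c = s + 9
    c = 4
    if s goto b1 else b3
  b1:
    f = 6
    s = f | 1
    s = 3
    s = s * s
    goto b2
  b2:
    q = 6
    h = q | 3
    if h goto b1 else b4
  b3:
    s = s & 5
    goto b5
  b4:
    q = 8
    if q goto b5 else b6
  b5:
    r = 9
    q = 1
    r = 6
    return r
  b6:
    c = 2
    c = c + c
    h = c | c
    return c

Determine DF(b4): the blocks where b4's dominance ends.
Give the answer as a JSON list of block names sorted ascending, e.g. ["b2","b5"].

idom tree: b1←b0 b2←b1 b3←b0 b4←b2 b5←b0 b6←b4
Dom∩ at merges:
  b1: preds {b0,b2}: {b0} ∩ {b0,b1,b2} = {b0}; idom=b0
  b5: preds {b3,b4}: {b0,b3} ∩ {b0,b1,b2,b4} = {b0}; idom=b0

DF derivation:
  b1←b0: walk · to b0
  b1←b2: walk b2→b1 to b0
  b5←b3: walk b3 to b0
  b5←b4: walk b4→b2→b1 to b0
  DF(b0)=∅
  DF(b1)={b1,b5}
  DF(b2)={b1,b5}
  DF(b3)={b5}
  DF(b4)={b5}
  DF(b5)=∅
  DF(b6)=∅

DF(b4) = ["b5"]

Answer: ["b5"]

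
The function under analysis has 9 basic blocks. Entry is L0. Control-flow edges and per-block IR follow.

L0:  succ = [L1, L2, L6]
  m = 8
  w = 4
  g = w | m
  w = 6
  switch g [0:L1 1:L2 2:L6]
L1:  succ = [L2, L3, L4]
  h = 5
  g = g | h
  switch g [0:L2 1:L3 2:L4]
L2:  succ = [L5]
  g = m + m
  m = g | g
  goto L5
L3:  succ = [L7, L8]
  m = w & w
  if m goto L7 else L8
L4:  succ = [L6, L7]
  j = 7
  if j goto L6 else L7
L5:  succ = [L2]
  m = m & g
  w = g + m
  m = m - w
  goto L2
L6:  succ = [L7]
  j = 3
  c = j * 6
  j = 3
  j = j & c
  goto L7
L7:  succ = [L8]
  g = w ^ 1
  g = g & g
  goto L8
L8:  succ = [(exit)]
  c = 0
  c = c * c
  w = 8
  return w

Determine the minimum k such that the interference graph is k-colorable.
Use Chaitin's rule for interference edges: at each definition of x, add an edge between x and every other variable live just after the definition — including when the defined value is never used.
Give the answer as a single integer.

def/use:
  L0 def {g,m,w} use ∅
  L1 def {g,h} use {g}
  L2 def {g,m} use {m}
  L3 def {m} use {w}
  L4 def {j} use ∅
  L5 def {m,w} use {g,m}
  L6 def {c,j} use ∅
  L7 def {g} use {w}
  L8 def {c,w} use ∅

Live sets:
  L0: in=∅ out={g,m,w}
  L1: in={g,m,w} out={m,w}
  L2: in={m} out={g,m}
  L3: in={w} out={w}
  L4: in={w} out={w}
  L5: in={g,m} out={m}
  L6: in={w} out={w}
  L7: in={w} out=∅
  L8: in=∅ out=∅

Interfere edges:
  c↔{j,w}
  g↔{h,m,w}
  h↔{g,m,w}
  j↔{c,w}
  m↔{g,h,w}
  w↔{c,g,h,j,m}

Registers:
  {g,h,m,w} pairwise interfere (4-clique) ⇒ χ ≥ 4
  4-colouring: R0={w}  R1={c,g}  R2={h,j}  R3={m}
  χ = 4

Answer: 4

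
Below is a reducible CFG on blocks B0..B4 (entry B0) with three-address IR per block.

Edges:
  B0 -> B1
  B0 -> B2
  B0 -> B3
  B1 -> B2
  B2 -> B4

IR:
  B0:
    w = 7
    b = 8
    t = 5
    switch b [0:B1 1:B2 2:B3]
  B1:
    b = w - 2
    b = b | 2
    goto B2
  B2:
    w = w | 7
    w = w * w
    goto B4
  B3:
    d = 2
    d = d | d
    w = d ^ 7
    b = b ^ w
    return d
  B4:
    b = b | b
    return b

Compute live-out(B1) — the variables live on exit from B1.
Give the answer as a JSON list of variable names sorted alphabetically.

Answer: ["b", "w"]

Derivation:
Per-block:
  B0: {b,t,w} / ∅
  B1: {b} / {w}
  B2: {w} / {w}
  B3: {b,d,w} / {b}
  B4: {b} / {b}

Backward fixpoint:
  live B0: ∅→{b,w}
  live B1: {w}→{b,w}
  live B2: {b,w}→{b}
  live B3: {b}→∅
  live B4: {b}→∅

live-out(B1) = ["b", "w"]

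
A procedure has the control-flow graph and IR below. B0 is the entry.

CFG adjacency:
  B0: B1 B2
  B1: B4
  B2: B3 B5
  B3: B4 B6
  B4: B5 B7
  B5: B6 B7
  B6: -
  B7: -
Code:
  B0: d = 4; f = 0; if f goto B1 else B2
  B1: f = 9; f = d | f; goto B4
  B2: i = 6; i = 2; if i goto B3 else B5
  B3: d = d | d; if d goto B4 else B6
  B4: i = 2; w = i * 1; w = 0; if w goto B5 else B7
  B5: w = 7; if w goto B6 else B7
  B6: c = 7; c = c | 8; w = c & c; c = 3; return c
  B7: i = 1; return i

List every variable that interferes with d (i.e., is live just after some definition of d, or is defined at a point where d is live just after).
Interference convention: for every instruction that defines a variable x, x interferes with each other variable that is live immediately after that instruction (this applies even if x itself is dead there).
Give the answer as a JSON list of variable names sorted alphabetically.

Per-block:
  B0: def={d,f} ue=∅
  B1: def={f} ue={d}
  B2: def={i} ue=∅
  B3: def={d} ue={d}
  B4: def={i,w} ue=∅
  B5: def={w} ue=∅
  B6: def={c,w} ue=∅
  B7: def={i} ue=∅

Liveness:
  B0 li=∅ lo={d}
  B1 li={d} lo=∅
  B2 li={d} lo={d}
  B3 li={d} lo=∅
  B4 li=∅ lo=∅
  B5 li=∅ lo=∅
  B6 li=∅ lo=∅
  B7 li=∅ lo=∅

Conflict graph:
  c — ∅
  d — {f,i}
  f — {d}
  i — {d}
  w — ∅

N(d) = ["f", "i"]

Answer: ["f", "i"]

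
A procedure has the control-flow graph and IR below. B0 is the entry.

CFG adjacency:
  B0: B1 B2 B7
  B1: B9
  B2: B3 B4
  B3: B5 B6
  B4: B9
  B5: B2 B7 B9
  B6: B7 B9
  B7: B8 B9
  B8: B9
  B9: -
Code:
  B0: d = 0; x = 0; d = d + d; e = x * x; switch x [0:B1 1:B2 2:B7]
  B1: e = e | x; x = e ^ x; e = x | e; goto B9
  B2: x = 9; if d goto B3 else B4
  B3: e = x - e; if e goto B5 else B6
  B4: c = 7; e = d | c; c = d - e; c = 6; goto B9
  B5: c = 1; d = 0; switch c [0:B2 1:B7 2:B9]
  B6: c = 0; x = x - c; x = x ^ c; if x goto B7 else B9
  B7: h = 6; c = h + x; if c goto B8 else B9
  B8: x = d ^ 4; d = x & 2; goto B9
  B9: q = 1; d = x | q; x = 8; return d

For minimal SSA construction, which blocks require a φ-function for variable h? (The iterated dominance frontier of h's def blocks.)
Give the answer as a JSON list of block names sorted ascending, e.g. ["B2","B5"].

Answer: ["B9"]

Analysis:
idom tree: B1←B0 B2←B0 B3←B2 B4←B2 B5←B3 B6←B3 B7←B0 B8←B7 B9←B0
Dom∩ at merges:
  B2: preds {B0,B5}: {B0} ∩ {B0,B2,B3,B5} = {B0}; idom=B0
  B7: preds {B0,B5,B6}: {B0} ∩ {B0,B2,B3,B5} ∩ {B0,B2,B3,B6} = {B0}; idom=B0
  B9: preds {B1,B4,B5,B6,B7,B8}: {B0,B1} ∩ {B0,B2,B4} ∩ {B0,B2,B3,B5} ∩ {B0,B2,B3,B6} ∩ {B0,B7} ∩ {B0,B7,B8} = {B0}; idom=B0

DF derivation:
  join B2 pred B0: · stop@B0
  join B2 pred B5: B5→B3→B2 stop@B0
  join B7 pred B0: · stop@B0
  join B7 pred B5: B5→B3→B2 stop@B0
  join B7 pred B6: B6→B3→B2 stop@B0
  join B9 pred B1: B1 stop@B0
  join B9 pred B4: B4→B2 stop@B0
  join B9 pred B5: B5→B3→B2 stop@B0
  join B9 pred B6: B6→B3→B2 stop@B0
  join B9 pred B7: B7 stop@B0
  join B9 pred B8: B8→B7 stop@B0
  B0 → ∅
  B1 → {B9}
  B2 → {B2,B7,B9}
  B3 → {B2,B7,B9}
  B4 → {B9}
  B5 → {B2,B7,B9}
  B6 → {B7,B9}
  B7 → {B9}
  B8 → {B9}
  B9 → ∅

φ for h: defs {B7}
  DF⁺ = {B9}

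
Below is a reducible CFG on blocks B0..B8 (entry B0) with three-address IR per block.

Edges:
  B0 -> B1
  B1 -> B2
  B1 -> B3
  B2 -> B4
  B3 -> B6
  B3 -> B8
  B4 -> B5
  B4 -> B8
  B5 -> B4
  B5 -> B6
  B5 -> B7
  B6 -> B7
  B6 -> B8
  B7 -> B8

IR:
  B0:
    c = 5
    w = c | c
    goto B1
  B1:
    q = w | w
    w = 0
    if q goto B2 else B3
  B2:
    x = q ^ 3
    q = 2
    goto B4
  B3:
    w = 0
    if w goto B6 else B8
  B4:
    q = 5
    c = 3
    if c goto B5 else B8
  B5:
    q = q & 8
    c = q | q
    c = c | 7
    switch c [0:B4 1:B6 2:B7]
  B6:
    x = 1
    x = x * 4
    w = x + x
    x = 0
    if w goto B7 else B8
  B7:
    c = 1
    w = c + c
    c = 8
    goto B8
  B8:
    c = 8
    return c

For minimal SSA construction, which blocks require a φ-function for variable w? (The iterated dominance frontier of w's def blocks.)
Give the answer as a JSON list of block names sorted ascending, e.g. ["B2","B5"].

Answer: ["B6", "B7", "B8"]

Working:
idom tree: B1←B0 B2←B1 B3←B1 B4←B2 B5←B4 B6←B1 B7←B1 B8←B1
Dom at joins:
  B4: preds {B2,B5}: {B0,B1,B2} ∩ {B0,B1,B2,B4,B5} = {B0,B1,B2}; idom=B2
  B6: preds {B3,B5}: {B0,B1,B3} ∩ {B0,B1,B2,B4,B5} = {B0,B1}; idom=B1
  B7: preds {B5,B6}: {B0,B1,B2,B4,B5} ∩ {B0,B1,B6} = {B0,B1}; idom=B1
  B8: preds {B3,B4,B6,B7}: {B0,B1,B3} ∩ {B0,B1,B2,B4} ∩ {B0,B1,B6} ∩ {B0,B1,B7} = {B0,B1}; idom=B1

DF walk-up:
  join B4 pred B2: · stop@B2
  join B4 pred B5: B5→B4 stop@B2
  join B6 pred B3: B3 stop@B1
  join B6 pred B5: B5→B4→B2 stop@B1
  join B7 pred B5: B5→B4→B2 stop@B1
  join B7 pred B6: B6 stop@B1
  join B8 pred B3: B3 stop@B1
  join B8 pred B4: B4→B2 stop@B1
  join B8 pred B6: B6 stop@B1
  join B8 pred B7: B7 stop@B1
  DF(B0)=∅
  DF(B1)=∅
  DF(B2)={B6,B7,B8}
  DF(B3)={B6,B8}
  DF(B4)={B4,B6,B7,B8}
  DF(B5)={B4,B6,B7}
  DF(B6)={B7,B8}
  DF(B7)={B8}
  DF(B8)=∅

φ for w: defs {B0,B1,B3,B6,B7}
  DF⁺ = {B6,B7,B8}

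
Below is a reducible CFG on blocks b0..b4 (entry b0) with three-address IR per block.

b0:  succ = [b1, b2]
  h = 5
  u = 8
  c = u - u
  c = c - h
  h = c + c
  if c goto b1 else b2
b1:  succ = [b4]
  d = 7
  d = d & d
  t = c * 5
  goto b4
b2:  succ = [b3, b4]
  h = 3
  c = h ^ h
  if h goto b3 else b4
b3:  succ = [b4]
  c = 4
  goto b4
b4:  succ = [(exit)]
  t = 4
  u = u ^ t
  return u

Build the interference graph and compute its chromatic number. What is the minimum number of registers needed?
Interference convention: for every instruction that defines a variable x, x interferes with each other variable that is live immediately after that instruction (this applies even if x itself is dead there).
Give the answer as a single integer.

def/use:
  b0 def {c,h,u} use ∅
  b1 def {d,t} use {c}
  b2 def {c,h} use ∅
  b3 def {c} use ∅
  b4 def {t,u} use {u}

Liveness:
  b0: in=∅ out={c,u}
  b1: in={c,u} out={u}
  b2: in={u} out={u}
  b3: in={u} out={u}
  b4: in={u} out=∅

Conflict graph:
  c↔{d,h,u}
  d↔{c,u}
  h↔{c,u}
  t↔{u}
  u↔{c,d,h,t}

Colouring:
  {c,d,u} pairwise interfere (3-clique) ⇒ χ ≥ 3
  assign c→c1 d→c2 h→c2 t→c1 u→c0 — no edge inside a register ⇒ χ ≤ 3
  χ = 3

Answer: 3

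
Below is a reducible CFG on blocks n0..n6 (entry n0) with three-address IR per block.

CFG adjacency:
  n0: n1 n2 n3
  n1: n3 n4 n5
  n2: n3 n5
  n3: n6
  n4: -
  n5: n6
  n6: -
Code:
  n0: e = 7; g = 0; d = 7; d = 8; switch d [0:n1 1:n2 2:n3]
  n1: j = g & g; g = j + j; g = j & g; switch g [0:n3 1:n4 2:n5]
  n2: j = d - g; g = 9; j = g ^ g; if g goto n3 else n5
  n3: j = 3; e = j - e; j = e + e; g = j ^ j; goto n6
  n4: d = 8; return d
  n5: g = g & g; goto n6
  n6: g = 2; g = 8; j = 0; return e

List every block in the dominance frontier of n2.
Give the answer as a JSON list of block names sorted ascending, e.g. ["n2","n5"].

Answer: ["n3", "n5"]

Analysis:
idom tree: n1←n0 n2←n0 n3←n0 n4←n1 n5←n0 n6←n0
Join-block Dom:
  n3: preds {n0,n1,n2}: {n0} ∩ {n0,n1} ∩ {n0,n2} = {n0}; idom=n0
  n5: preds {n1,n2}: {n0,n1} ∩ {n0,n2} = {n0}; idom=n0
  n6: preds {n3,n5}: {n0,n3} ∩ {n0,n5} = {n0}; idom=n0

DF derivation:
  join n3 pred n0: · stop@n0
  join n3 pred n1: n1 stop@n0
  join n3 pred n2: n2 stop@n0
  join n5 pred n1: n1 stop@n0
  join n5 pred n2: n2 stop@n0
  join n6 pred n3: n3 stop@n0
  join n6 pred n5: n5 stop@n0
  DF(n0)=∅
  DF(n1)={n3,n5}
  DF(n2)={n3,n5}
  DF(n3)={n6}
  DF(n4)=∅
  DF(n5)={n6}
  DF(n6)=∅

DF(n2) = ["n3", "n5"]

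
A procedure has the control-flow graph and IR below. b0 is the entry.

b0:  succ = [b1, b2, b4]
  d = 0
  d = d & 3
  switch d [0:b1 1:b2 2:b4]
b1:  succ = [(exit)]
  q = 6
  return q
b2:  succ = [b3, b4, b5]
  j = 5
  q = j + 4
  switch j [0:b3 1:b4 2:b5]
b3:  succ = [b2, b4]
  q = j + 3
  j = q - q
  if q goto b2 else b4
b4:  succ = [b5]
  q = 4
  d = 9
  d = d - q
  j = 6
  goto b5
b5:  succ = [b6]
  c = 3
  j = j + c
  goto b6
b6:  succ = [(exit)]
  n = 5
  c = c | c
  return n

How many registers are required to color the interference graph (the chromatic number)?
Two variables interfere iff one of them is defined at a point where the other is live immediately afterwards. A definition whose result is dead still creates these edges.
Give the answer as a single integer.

def/use:
  b0: {d} / ∅
  b1: {q} / ∅
  b2: {j,q} / ∅
  b3: {j,q} / {j}
  b4: {d,j,q} / ∅
  b5: {c,j} / {j}
  b6: {c,n} / {c}

Live sets:
  b0 li=∅ lo=∅
  b1 li=∅ lo=∅
  b2 li=∅ lo={j}
  b3 li={j} lo=∅
  b4 li=∅ lo={j}
  b5 li={j} lo={c}
  b6 li={c} lo=∅

Interfere edges:
  c: {j,n}
  d: {q}
  j: {c,q}
  n: {c}
  q: {d,j}

Registers:
  clique {c,j} ⇒ need ≥ 2
  assign c→r0 d→r1 j→r1 n→r1 q→r0 — no edge inside a register ⇒ χ ≤ 2
  χ = 2

Answer: 2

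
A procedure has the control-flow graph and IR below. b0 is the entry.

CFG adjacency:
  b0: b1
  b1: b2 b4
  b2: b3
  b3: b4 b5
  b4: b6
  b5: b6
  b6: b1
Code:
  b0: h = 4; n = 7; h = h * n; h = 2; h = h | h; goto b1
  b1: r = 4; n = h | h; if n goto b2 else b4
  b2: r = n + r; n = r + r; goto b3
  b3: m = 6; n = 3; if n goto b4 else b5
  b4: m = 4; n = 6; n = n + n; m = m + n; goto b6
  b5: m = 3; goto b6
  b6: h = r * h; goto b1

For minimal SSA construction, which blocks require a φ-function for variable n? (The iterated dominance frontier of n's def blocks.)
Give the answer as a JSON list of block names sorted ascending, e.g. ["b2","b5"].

idom tree: b1←b0 b2←b1 b3←b2 b4←b1 b5←b3 b6←b1
Join-block Dom:
  b1: preds {b0,b6}: {b0} ∩ {b0,b1,b6} = {b0}; idom=b0
  b4: preds {b1,b3}: {b0,b1} ∩ {b0,b1,b2,b3} = {b0,b1}; idom=b1
  b6: preds {b4,b5}: {b0,b1,b4} ∩ {b0,b1,b2,b3,b5} = {b0,b1}; idom=b1

Frontier:
  join b1 pred b0: · stop@b0
  join b1 pred b6: b6→b1 stop@b0
  join b4 pred b1: · stop@b1
  join b4 pred b3: b3→b2 stop@b1
  join b6 pred b4: b4 stop@b1
  join b6 pred b5: b5→b3→b2 stop@b1
  b0: DF=∅
  b1: DF={b1}
  b2: DF={b4,b6}
  b3: DF={b4,b6}
  b4: DF={b6}
  b5: DF={b6}
  b6: DF={b1}

φ for n: defs {b0,b1,b2,b3,b4}
  DF⁺ = {b1,b4,b6}

Answer: ["b1", "b4", "b6"]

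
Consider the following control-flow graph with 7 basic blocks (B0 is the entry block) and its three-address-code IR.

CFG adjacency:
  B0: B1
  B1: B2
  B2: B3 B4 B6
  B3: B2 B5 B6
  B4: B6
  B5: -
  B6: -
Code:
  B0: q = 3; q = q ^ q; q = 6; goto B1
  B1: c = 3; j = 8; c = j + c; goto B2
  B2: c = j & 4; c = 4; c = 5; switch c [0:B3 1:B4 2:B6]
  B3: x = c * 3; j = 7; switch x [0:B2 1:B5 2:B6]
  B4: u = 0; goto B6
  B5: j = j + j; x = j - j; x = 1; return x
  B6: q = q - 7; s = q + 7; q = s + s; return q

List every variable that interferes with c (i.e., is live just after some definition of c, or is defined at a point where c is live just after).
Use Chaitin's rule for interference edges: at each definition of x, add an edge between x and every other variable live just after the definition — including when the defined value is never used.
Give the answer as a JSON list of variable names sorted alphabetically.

def/use:
  B0 def {q} use ∅
  B1 def {c,j} use ∅
  B2 def {c} use {j}
  B3 def {j,x} use {c}
  B4 def {u} use ∅
  B5 def {j,x} use {j}
  B6 def {q,s} use {q}

Liveness:
  B0: in=∅ out={q}
  B1: in={q} out={j,q}
  B2: in={j,q} out={c,q}
  B3: in={c,q} out={j,q}
  B4: in={q} out={q}
  B5: in={j} out=∅
  B6: in={q} out=∅

Interfere edges:
  c — {j,q}
  j — {c,q,x}
  q — {c,j,u,x}
  s — ∅
  u — {q}
  x — {j,q}

N(c) = ["j", "q"]

Answer: ["j", "q"]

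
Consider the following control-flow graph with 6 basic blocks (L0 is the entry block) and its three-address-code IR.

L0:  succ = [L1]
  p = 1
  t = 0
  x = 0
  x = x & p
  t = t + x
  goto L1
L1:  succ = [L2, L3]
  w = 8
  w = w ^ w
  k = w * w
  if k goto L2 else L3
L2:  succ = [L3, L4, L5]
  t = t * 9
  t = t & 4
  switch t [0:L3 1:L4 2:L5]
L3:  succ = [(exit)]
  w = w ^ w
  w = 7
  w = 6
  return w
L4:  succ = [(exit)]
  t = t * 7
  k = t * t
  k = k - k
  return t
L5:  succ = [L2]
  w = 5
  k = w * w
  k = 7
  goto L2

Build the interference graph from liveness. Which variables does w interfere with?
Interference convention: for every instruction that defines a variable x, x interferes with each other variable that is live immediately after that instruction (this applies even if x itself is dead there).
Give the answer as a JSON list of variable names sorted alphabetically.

Per-block:
  L0: {p,t,x} / ∅
  L1: {k,w} / ∅
  L2: {t} / {t}
  L3: {w} / {w}
  L4: {k,t} / {t}
  L5: {k,w} / ∅

Liveness:
  live L0: ∅→{t}
  live L1: {t}→{t,w}
  live L2: {t,w}→{t,w}
  live L3: {w}→∅
  live L4: {t}→∅
  live L5: {t}→{t,w}

Interfere edges:
  k — {t,w}
  p — {t,x}
  t — {k,p,w,x}
  w — {k,t}
  x — {p,t}

N(w) = ["k", "t"]

Answer: ["k", "t"]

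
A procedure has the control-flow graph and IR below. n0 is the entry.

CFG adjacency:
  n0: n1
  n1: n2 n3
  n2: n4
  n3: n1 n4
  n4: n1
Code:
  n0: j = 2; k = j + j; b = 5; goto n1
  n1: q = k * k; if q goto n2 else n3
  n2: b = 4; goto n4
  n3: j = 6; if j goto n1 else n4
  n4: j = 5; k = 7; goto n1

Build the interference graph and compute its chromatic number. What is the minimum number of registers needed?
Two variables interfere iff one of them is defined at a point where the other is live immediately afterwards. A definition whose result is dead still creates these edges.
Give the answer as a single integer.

Answer: 2

Derivation:
Block summaries:
  n0 def {b,j,k} use ∅
  n1 def {q} use {k}
  n2 def {b} use ∅
  n3 def {j} use ∅
  n4 def {j,k} use ∅

Live sets:
  live n0: ∅→{k}
  live n1: {k}→{k}
  live n2: ∅→∅
  live n3: {k}→{k}
  live n4: ∅→{k}

Conflict graph:
  b: {k}
  j: {k}
  k: {b,j,q}
  q: {k}

Registers:
  {b,k} pairwise interfere (2-clique) ⇒ χ ≥ 2
  2-colouring: c0={k}  c1={b,j,q}
  χ = 2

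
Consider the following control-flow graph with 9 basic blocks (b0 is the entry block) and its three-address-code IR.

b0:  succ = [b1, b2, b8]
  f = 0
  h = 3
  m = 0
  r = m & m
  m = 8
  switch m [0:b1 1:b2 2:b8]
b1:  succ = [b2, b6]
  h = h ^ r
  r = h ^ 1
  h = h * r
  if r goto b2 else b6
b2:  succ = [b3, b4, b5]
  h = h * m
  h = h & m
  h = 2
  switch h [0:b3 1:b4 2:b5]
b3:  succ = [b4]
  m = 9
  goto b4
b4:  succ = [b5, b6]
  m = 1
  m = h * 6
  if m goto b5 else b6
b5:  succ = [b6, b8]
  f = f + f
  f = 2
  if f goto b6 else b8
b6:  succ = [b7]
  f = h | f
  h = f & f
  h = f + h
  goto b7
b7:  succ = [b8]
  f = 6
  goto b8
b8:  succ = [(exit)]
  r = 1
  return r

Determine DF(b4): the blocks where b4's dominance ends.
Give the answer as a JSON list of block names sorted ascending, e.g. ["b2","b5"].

idom tree: b1←b0 b2←b0 b3←b2 b4←b2 b5←b2 b6←b0 b7←b6 b8←b0
Dom∩ at merges:
  b2: preds {b0,b1}: {b0} ∩ {b0,b1} = {b0}; idom=b0
  b4: preds {b2,b3}: {b0,b2} ∩ {b0,b2,b3} = {b0,b2}; idom=b2
  b5: preds {b2,b4}: {b0,b2} ∩ {b0,b2,b4} = {b0,b2}; idom=b2
  b6: preds {b1,b4,b5}: {b0,b1} ∩ {b0,b2,b4} ∩ {b0,b2,b5} = {b0}; idom=b0
  b8: preds {b0,b5,b7}: {b0} ∩ {b0,b2,b5} ∩ {b0,b6,b7} = {b0}; idom=b0

Frontier:
  b2←b0: walk · to b0
  b2←b1: walk b1 to b0
  b4←b2: walk · to b2
  b4←b3: walk b3 to b2
  b5←b2: walk · to b2
  b5←b4: walk b4 to b2
  b6←b1: walk b1 to b0
  b6←b4: walk b4→b2 to b0
  b6←b5: walk b5→b2 to b0
  b8←b0: walk · to b0
  b8←b5: walk b5→b2 to b0
  b8←b7: walk b7→b6 to b0
  b0 → ∅
  b1 → {b2,b6}
  b2 → {b6,b8}
  b3 → {b4}
  b4 → {b5,b6}
  b5 → {b6,b8}
  b6 → {b8}
  b7 → {b8}
  b8 → ∅

DF(b4) = ["b5", "b6"]

Answer: ["b5", "b6"]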